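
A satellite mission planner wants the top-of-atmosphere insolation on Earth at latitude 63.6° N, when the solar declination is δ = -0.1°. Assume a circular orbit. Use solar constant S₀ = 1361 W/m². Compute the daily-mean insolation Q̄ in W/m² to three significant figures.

cos H₀ = −tan(+63.6°) tan(-0.100°) = 0.0035, H₀ = 1.5673 rad.
Bracket: H₀ sin φ sin δ + cos φ cos δ sin H₀ = 1.5673×0.89571×-0.00175 + 0.44464×1.00000×0.99999 = -0.002457 + 0.444636 = 0.442179.
Q̄ = (S₀/π) × [bracket] = (1361/π) × 0.442179 = 191.6 W/m².

Q̄ ≈ 192 W/m²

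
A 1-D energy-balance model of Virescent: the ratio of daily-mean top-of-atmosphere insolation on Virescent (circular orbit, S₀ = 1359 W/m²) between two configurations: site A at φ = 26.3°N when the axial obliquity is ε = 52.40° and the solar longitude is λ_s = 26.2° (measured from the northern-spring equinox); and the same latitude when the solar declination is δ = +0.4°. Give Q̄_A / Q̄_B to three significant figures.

Q̄_A / Q̄_B ≈ 1.22

— Configuration A (φ=+26.3°):
Solar declination: sin δ = sin ε · sin λ_s = sin 52.40° × sin 26.2° = 0.34980, so δ = +20.475°.
cos H₀ = −tan(+26.3°) tan(+20.475°) = -0.1845, H₀ = 1.7564 rad.
Bracket: H₀ sin φ sin δ + cos φ cos δ sin H₀ = 1.7564×0.44307×0.34980 + 0.89649×0.93682×0.98282 = 0.272217 + 0.825421 = 1.097638.
Q̄ = (S₀/π) × [bracket] = (1359/π) × 1.097638 = 474.82 W/m².
— Configuration B (φ=+26.3°):
cos H₀ = −tan(+26.3°) tan(+0.400°) = -0.0035, H₀ = 1.5742 rad.
Bracket: H₀ sin φ sin δ + cos φ cos δ sin H₀ = 1.5742×0.44307×0.00698 + 0.89649×0.99998×0.99999 = 0.004868 + 0.896463 = 0.901331.
Q̄ = (S₀/π) × [bracket] = (1359/π) × 0.901331 = 389.90 W/m².
Ratio Q̄_A / Q̄_B = 474.82 / 389.90 = 1.218.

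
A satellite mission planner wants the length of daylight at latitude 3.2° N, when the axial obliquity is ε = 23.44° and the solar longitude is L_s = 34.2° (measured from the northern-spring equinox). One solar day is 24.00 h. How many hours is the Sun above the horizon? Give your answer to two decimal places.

Solar declination: sin δ = sin ε · sin L_s = sin 23.44° × sin 34.2° = 0.22359, so δ = +12.920°.
cos h₀ = −tan ϕ · tan δ = −tan(+3.2°) × tan(+12.920°) = -0.0128, so h₀ = 1.5836 rad = 90.73°.
Daylight = 2h₀/(2π) × 24.00 h = (1.5836/π) × 24.00 = 12.10 h.

12.10 h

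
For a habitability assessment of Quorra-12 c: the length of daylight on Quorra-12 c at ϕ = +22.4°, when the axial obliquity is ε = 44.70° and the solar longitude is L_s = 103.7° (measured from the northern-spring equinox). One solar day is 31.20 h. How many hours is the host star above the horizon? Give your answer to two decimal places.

Solar declination: sin δ = sin ε · sin L_s = sin 44.70° × sin 103.7° = 0.68338, so δ = +43.109°.
cos h₀ = −tan ϕ · tan δ = −tan(+22.4°) × tan(+43.109°) = -0.3858, so h₀ = 1.9669 rad = 112.69°.
Daylight = 2h₀/(2π) × 31.20 h = (1.9669/π) × 31.20 = 19.53 h.

19.53 h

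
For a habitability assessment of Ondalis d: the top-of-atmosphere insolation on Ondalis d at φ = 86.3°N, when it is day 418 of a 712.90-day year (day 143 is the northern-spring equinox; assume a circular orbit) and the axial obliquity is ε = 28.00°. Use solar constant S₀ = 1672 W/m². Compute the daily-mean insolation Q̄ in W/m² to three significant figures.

Solar longitude: λ_s = 360° × (418 − 143)/712.90 = 138.869°.
sin δ = sin 28.00° × sin 138.869° = 0.30881, so δ = +17.987°.
cos H₀ = −tan(+86.3°) tan(+17.987°) = -5.0207 ≤ −1 ⇒ polar day, H₀ = π.
Bracket: H₀ sin φ sin δ + cos φ cos δ sin H₀ = 3.1416×0.99792×0.30881 + 0.06453×0.95112×0.00000 = 0.968140 + 0.000000 = 0.968140.
Q̄ = (S₀/π) × [bracket] = (1672/π) × 0.968140 = 515.3 W/m².

Q̄ ≈ 515 W/m²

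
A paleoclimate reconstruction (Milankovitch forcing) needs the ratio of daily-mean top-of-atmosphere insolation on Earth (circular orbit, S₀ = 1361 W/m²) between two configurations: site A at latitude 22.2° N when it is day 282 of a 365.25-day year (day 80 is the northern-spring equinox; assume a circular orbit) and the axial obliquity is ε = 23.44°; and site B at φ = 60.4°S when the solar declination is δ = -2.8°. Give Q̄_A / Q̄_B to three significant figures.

— Configuration A (φ=+22.2°):
Solar longitude: λ_s = 360° × (282 − 80)/365.25 = 199.097°.
sin δ = sin 23.44° × sin 199.097° = -0.13014, so δ = -7.478°.
cos H₀ = −tan(+22.2°) tan(-7.478°) = 0.0536, H₀ = 1.5172 rad.
Bracket: H₀ sin φ sin δ + cos φ cos δ sin H₀ = 1.5172×0.37784×-0.13014 + 0.92587×0.99150×0.99856 = -0.074604 + 0.916678 = 0.842074.
Q̄ = (S₀/π) × [bracket] = (1361/π) × 0.842074 = 364.80 W/m².
— Configuration B (φ=-60.4°):
cos H₀ = −tan(-60.4°) tan(-2.800°) = -0.0861, H₀ = 1.6570 rad.
Bracket: H₀ sin φ sin δ + cos φ cos δ sin H₀ = 1.6570×-0.86949×-0.04885 + 0.49394×0.99881×0.99629 = 0.070380 + 0.491522 = 0.561902.
Q̄ = (S₀/π) × [bracket] = (1361/π) × 0.561902 = 243.43 W/m².
Ratio Q̄_A / Q̄_B = 364.80 / 243.43 = 1.499.

Q̄_A / Q̄_B ≈ 1.50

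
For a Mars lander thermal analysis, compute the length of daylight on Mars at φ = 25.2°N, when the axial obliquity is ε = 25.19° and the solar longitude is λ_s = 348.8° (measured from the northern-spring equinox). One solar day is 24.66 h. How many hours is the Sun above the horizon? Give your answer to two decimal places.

12.02 h

Solar declination: sin δ = sin ε · sin λ_s = sin 25.19° × sin 348.8° = -0.08267, so δ = -4.742°.
cos H₀ = −tan φ · tan δ = −tan(+25.2°) × tan(-4.742°) = 0.0390, so H₀ = 1.5318 rad = 87.76°.
Daylight = 2H₀/(2π) × 24.66 h = (1.5318/π) × 24.66 = 12.02 h.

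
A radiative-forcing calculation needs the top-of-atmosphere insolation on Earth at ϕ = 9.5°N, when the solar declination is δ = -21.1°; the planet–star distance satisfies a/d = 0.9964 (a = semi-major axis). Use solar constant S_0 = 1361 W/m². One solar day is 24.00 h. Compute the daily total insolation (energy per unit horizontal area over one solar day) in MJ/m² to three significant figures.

cos h₀ = −tan(+9.5°) tan(-21.100°) = 0.0646, h₀ = 1.5062 rad.
Bracket: h₀ sin ϕ sin δ + cos ϕ cos δ sin h₀ = 1.5062×0.16505×-0.36000 + 0.98629×0.93295×0.99791 = -0.089495 + 0.918236 = 0.828741.
Inverse-square distance factor (a/d)² = 0.9964² = 0.992813.
Q̄ = (S_0/π) × 0.992813 × [bracket] = (1361/π) × 0.992813 × 0.828741 = 356.45 W/m².
Daily total = Q̄ × 24.00 h × 3600 s/h = 356.45 × 24.00 × 3600 / 10⁶ = 30.80 MJ/m².

30.8 MJ/m²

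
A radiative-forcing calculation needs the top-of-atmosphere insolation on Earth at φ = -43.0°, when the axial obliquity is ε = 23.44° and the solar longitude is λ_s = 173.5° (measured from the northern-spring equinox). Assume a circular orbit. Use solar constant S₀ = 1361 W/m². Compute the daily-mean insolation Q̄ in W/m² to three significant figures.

Q̄ ≈ 296 W/m²

Solar declination: sin δ = sin ε · sin λ_s = sin 23.44° × sin 173.5° = 0.04503, so δ = +2.581°.
cos H₀ = −tan(-43.0°) tan(+2.581°) = 0.0420, H₀ = 1.5287 rad.
Bracket: H₀ sin φ sin δ + cos φ cos δ sin H₀ = 1.5287×-0.68200×0.04503 + 0.73135×0.99899×0.99912 = -0.046947 + 0.729968 = 0.683021.
Q̄ = (S₀/π) × [bracket] = (1361/π) × 0.683021 = 295.9 W/m².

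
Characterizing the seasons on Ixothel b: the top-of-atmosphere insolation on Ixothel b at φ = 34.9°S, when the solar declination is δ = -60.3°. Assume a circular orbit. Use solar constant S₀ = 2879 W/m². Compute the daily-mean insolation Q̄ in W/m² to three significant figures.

Q̄ ≈ 1.43e+03 W/m²

cos H₀ = −tan(-34.9°) tan(-60.300°) = -1.2230 ≤ −1 ⇒ polar day, H₀ = π.
Bracket: H₀ sin φ sin δ + cos φ cos δ sin H₀ = 3.1416×-0.57215×-0.86863 + 0.82015×0.49546×0.00000 = 1.561333 + 0.000000 = 1.561333.
Q̄ = (S₀/π) × [bracket] = (2879/π) × 1.561333 = 1431 W/m².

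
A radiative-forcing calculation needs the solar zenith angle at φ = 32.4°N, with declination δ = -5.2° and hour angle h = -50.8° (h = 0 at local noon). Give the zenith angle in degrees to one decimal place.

θ_z = 61.1°

cos θ_z = sin φ sin δ + cos φ cos δ cos h = -0.048563 + 0.531444 = 0.482881.
θ_z = arccos(0.482881) = 61.1°.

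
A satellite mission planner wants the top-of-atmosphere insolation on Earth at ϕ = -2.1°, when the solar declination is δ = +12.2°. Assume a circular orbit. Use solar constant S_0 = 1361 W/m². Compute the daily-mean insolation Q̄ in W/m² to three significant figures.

cos h₀ = −tan(-2.1°) tan(+12.200°) = 0.0079, h₀ = 1.5629 rad.
Bracket: h₀ sin ϕ sin δ + cos ϕ cos δ sin h₀ = 1.5629×-0.03664×0.21132 + 0.99933×0.97742×0.99997 = -0.012101 + 0.976736 = 0.964635.
Q̄ = (S_0/π) × [bracket] = (1361/π) × 0.964635 = 417.9 W/m².

Q̄ ≈ 418 W/m²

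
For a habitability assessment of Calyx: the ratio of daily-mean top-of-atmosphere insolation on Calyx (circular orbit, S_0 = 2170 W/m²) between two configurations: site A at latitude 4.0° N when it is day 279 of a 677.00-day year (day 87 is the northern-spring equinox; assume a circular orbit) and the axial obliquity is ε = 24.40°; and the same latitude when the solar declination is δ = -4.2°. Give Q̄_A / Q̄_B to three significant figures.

Q̄_A / Q̄_B ≈ 0.970

— Configuration A (ϕ=+4.0°):
Solar longitude: L_s = 360° × (279 − 87)/677.00 = 102.097°.
sin δ = sin 24.40° × sin 102.097° = 0.40393, so δ = +23.824°.
cos h₀ = −tan(+4.0°) tan(+23.824°) = -0.0309, h₀ = 1.6017 rad.
Bracket: h₀ sin ϕ sin δ + cos ϕ cos δ sin h₀ = 1.6017×0.06976×0.40393 + 0.99756×0.91479×0.99952 = 0.045133 + 0.912120 = 0.957253.
Q̄ = (S_0/π) × [bracket] = (2170/π) × 0.957253 = 661.21 W/m².
— Configuration B (ϕ=+4.0°):
cos h₀ = −tan(+4.0°) tan(-4.200°) = 0.0051, h₀ = 1.5657 rad.
Bracket: h₀ sin ϕ sin δ + cos ϕ cos δ sin h₀ = 1.5657×0.06976×-0.07324 + 0.99756×0.99731×0.99999 = -0.008000 + 0.994867 = 0.986867.
Q̄ = (S_0/π) × [bracket] = (2170/π) × 0.986867 = 681.66 W/m².
Ratio Q̄_A / Q̄_B = 661.21 / 681.66 = 0.9700.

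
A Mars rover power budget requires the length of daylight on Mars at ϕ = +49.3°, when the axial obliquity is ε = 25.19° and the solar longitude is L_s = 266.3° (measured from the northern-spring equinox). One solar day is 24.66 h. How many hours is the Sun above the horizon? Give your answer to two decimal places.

Solar declination: sin δ = sin ε · sin L_s = sin 25.19° × sin 266.3° = -0.42473, so δ = -25.134°.
cos h₀ = −tan ϕ · tan δ = −tan(+49.3°) × tan(-25.134°) = 0.5454, so h₀ = 0.9939 rad = 56.95°.
Daylight = 2h₀/(2π) × 24.66 h = (0.9939/π) × 24.66 = 7.80 h.

7.80 h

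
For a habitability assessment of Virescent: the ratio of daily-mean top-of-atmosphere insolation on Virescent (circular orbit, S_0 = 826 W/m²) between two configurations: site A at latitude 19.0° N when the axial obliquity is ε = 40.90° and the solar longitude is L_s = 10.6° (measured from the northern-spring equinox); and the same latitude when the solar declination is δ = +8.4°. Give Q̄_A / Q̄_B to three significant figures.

Q̄_A / Q̄_B ≈ 0.990

— Configuration A (ϕ=+19.0°):
Solar declination: sin δ = sin ε · sin L_s = sin 40.90° × sin 10.6° = 0.12044, so δ = +6.918°.
cos h₀ = −tan(+19.0°) tan(+6.918°) = -0.0418, h₀ = 1.6126 rad.
Bracket: h₀ sin ϕ sin δ + cos ϕ cos δ sin h₀ = 1.6126×0.32557×0.12044 + 0.94552×0.99272×0.99913 = 0.063233 + 0.937820 = 1.001053.
Q̄ = (S_0/π) × [bracket] = (826/π) × 1.001053 = 263.20 W/m².
— Configuration B (ϕ=+19.0°):
cos h₀ = −tan(+19.0°) tan(+8.400°) = -0.0508, h₀ = 1.6217 rad.
Bracket: h₀ sin ϕ sin δ + cos ϕ cos δ sin h₀ = 1.6217×0.32557×0.14608 + 0.94552×0.98927×0.99871 = 0.077127 + 0.934168 = 1.011295.
Q̄ = (S_0/π) × [bracket] = (826/π) × 1.011295 = 265.89 W/m².
Ratio Q̄_A / Q̄_B = 263.20 / 265.89 = 0.9899.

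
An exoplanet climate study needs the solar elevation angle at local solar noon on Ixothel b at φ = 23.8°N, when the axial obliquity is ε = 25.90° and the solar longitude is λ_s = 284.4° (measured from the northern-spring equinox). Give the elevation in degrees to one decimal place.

41.2°

Solar declination: sin δ = sin ε · sin λ_s = sin 25.90° × sin 284.4° = -0.42308, so δ = -25.029°.
At local noon the hour angle is zero, so the zenith angle equals |φ − δ| = |+23.8° − (-25.029°)| = 48.829°.
Elevation = 90° − 48.829° = 41.2°.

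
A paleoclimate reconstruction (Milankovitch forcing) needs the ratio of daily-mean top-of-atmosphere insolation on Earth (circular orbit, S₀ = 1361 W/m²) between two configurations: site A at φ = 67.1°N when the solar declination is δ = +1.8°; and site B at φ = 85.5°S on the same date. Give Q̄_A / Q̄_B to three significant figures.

— Configuration A (φ=+67.1°):
cos H₀ = −tan(+67.1°) tan(+1.800°) = -0.0744, H₀ = 1.6453 rad.
Bracket: H₀ sin φ sin δ + cos φ cos δ sin H₀ = 1.6453×0.92119×0.03141 + 0.38912×0.99951×0.99723 = 0.047606 + 0.387852 = 0.435458.
Q̄ = (S₀/π) × [bracket] = (1361/π) × 0.435458 = 188.65 W/m².
— Configuration B (φ=-85.5°):
cos H₀ = −tan(-85.5°) tan(+1.800°) = 0.3993, H₀ = 1.1600 rad.
Bracket: H₀ sin φ sin δ + cos φ cos δ sin H₀ = 1.1600×-0.99692×0.03141 + 0.07846×0.99951×0.91682 = -0.036323 + 0.071898 = 0.035575.
Q̄ = (S₀/π) × [bracket] = (1361/π) × 0.035575 = 15.412 W/m².
Ratio Q̄_A / Q̄_B = 188.65 / 15.412 = 12.24.

Q̄_A / Q̄_B ≈ 12.2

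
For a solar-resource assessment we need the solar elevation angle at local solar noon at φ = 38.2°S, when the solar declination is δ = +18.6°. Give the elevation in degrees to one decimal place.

At local noon the hour angle is zero, so the zenith angle equals |φ − δ| = |-38.2° − (+18.600°)| = 56.800°.
Elevation = 90° − 56.800° = 33.2°.

33.2°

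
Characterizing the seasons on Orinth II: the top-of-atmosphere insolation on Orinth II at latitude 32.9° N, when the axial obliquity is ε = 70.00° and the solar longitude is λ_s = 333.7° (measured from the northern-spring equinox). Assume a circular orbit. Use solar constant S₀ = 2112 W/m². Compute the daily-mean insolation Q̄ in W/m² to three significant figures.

Solar declination: sin δ = sin ε · sin λ_s = sin 70.00° × sin 333.7° = -0.41635, so δ = -24.604°.
cos H₀ = −tan(+32.9°) tan(-24.604°) = 0.2962, H₀ = 1.2700 rad.
Bracket: H₀ sin φ sin δ + cos φ cos δ sin H₀ = 1.2700×0.54317×-0.41635 + 0.83962×0.90920×0.95511 = -0.287209 + 0.729114 = 0.441905.
Q̄ = (S₀/π) × [bracket] = (2112/π) × 0.441905 = 297.1 W/m².

Q̄ ≈ 297 W/m²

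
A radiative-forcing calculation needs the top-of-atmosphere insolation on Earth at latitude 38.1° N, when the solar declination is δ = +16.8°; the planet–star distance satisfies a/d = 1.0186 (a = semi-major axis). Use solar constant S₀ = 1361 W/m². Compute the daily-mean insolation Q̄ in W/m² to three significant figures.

cos H₀ = −tan(+38.1°) tan(+16.800°) = -0.2367, H₀ = 1.8098 rad.
Bracket: H₀ sin φ sin δ + cos φ cos δ sin H₀ = 1.8098×0.61704×0.28903 + 0.78694×0.95732×0.97157 = 0.322765 + 0.731936 = 1.054701.
Inverse-square distance factor (a/d)² = 1.0186² = 1.037546.
Q̄ = (S₀/π) × 1.037546 × [bracket] = (1361/π) × 1.037546 × 1.054701 = 474.1 W/m².

Q̄ ≈ 474 W/m²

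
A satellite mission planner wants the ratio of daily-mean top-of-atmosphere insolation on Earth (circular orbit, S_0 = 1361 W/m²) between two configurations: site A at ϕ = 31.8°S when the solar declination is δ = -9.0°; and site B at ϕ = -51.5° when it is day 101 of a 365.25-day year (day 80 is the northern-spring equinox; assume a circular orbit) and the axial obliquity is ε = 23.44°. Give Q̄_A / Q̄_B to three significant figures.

— Configuration A (ϕ=-31.8°):
cos h₀ = −tan(-31.8°) tan(-9.000°) = -0.0982, h₀ = 1.6692 rad.
Bracket: h₀ sin ϕ sin δ + cos ϕ cos δ sin h₀ = 1.6692×-0.52696×-0.15643 + 0.84989×0.98769×0.99517 = 0.137596 + 0.835373 = 0.972969.
Q̄ = (S_0/π) × [bracket] = (1361/π) × 0.972969 = 421.51 W/m².
— Configuration B (ϕ=-51.5°):
Solar longitude: L_s = 360° × (101 − 80)/365.25 = 20.698°.
sin δ = sin 23.44° × sin 20.698° = 0.14060, so δ = +8.082°.
cos h₀ = −tan(-51.5°) tan(+8.082°) = 0.1785, h₀ = 1.3913 rad.
Bracket: h₀ sin ϕ sin δ + cos ϕ cos δ sin h₀ = 1.3913×-0.78261×0.14060 + 0.62251×0.99007×0.98394 = -0.153092 + 0.606430 = 0.453338.
Q̄ = (S_0/π) × [bracket] = (1361/π) × 0.453338 = 196.39 W/m².
Ratio Q̄_A / Q̄_B = 421.51 / 196.39 = 2.146.

Q̄_A / Q̄_B ≈ 2.15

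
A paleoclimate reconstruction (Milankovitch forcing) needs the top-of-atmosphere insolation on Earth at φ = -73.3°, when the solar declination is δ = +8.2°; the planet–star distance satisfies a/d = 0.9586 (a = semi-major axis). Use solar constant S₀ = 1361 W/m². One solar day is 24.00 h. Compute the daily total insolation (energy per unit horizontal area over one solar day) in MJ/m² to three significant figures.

cos H₀ = −tan(-73.3°) tan(+8.200°) = 0.4803, H₀ = 1.0698 rad.
Bracket: H₀ sin φ sin δ + cos φ cos δ sin H₀ = 1.0698×-0.95782×0.14263 + 0.28736×0.98978×0.87709 = -0.146150 + 0.249465 = 0.103315.
Inverse-square distance factor (a/d)² = 0.9586² = 0.918914.
Q̄ = (S₀/π) × 0.918914 × [bracket] = (1361/π) × 0.918914 × 0.103315 = 41.129 W/m².
Daily total = Q̄ × 24.00 h × 3600 s/h = 41.129 × 24.00 × 3600 / 10⁶ = 3.554 MJ/m².

3.55 MJ/m²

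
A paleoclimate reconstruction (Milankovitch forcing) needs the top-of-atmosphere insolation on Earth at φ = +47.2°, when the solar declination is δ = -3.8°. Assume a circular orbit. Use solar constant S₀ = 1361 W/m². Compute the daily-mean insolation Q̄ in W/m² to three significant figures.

cos H₀ = −tan(+47.2°) tan(-3.800°) = 0.0717, H₀ = 1.4990 rad.
Bracket: H₀ sin φ sin δ + cos φ cos δ sin H₀ = 1.4990×0.73373×-0.06627 + 0.67944×0.99780×0.99742 = -0.072888 + 0.676196 = 0.603308.
Q̄ = (S₀/π) × [bracket] = (1361/π) × 0.603308 = 261.4 W/m².

Q̄ ≈ 261 W/m²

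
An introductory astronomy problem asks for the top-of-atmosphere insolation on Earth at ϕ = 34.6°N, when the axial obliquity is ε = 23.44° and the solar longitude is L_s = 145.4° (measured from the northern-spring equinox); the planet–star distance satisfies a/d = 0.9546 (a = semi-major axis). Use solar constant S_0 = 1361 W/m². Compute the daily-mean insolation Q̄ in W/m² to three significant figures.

Solar declination: sin δ = sin ε · sin L_s = sin 23.44° × sin 145.4° = 0.22588, so δ = +13.055°.
cos h₀ = −tan(+34.6°) tan(+13.055°) = -0.1600, h₀ = 1.7314 rad.
Bracket: h₀ sin ϕ sin δ + cos ϕ cos δ sin h₀ = 1.7314×0.56784×0.22588 + 0.82314×0.97415×0.98712 = 0.222076 + 0.791534 = 1.013610.
Inverse-square distance factor (a/d)² = 0.9546² = 0.911261.
Q̄ = (S_0/π) × 0.911261 × [bracket] = (1361/π) × 0.911261 × 1.013610 = 400.1 W/m².

Q̄ ≈ 400 W/m²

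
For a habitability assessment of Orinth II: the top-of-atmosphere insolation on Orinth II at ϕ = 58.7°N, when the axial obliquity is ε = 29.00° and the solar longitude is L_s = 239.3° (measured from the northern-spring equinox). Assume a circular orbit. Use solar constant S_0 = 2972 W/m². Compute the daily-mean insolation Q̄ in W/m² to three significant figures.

Solar declination: sin δ = sin ε · sin L_s = sin 29.00° × sin 239.3° = -0.41686, so δ = -24.637°.
cos h₀ = −tan(+58.7°) tan(-24.637°) = 0.7543, h₀ = 0.7162 rad.
Bracket: h₀ sin ϕ sin δ + cos ϕ cos δ sin h₀ = 0.7162×0.85446×-0.41686 + 0.51952×0.90897×0.65655 = -0.255103 + 0.310041 = 0.054938.
Q̄ = (S_0/π) × [bracket] = (2972/π) × 0.054938 = 51.97 W/m².

Q̄ ≈ 52.0 W/m²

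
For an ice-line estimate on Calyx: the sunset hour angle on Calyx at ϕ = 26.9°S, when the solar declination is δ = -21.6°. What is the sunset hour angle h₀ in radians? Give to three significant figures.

h₀ = 1.77 rad

cos h₀ = −tan ϕ · tan δ = −tan(-26.9°) × tan(-21.600°) = -0.2009, so h₀ = 1.7730 rad = 101.59°.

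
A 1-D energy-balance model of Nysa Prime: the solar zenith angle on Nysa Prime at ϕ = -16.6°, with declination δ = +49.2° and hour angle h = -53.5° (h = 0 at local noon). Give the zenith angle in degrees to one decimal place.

cos θ_z = sin ϕ sin δ + cos ϕ cos δ cos h = -0.216265 + 0.372471 = 0.156206.
θ_z = arccos(0.156206) = 81.0°.

θ_z = 81.0°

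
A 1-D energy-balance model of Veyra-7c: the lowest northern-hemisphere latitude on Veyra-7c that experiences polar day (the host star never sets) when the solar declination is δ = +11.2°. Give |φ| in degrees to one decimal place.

|φ| = 78.8°

Polar day requires cos H₀ = −tan φ tan δ ≤ −1, i.e. tan φ tan δ ≥ 1.
The boundary is |tan φ| · |tan δ| = 1, so |φ| = 90° − |δ| = 90° − 11.2° = 78.8° in the northern hemisphere.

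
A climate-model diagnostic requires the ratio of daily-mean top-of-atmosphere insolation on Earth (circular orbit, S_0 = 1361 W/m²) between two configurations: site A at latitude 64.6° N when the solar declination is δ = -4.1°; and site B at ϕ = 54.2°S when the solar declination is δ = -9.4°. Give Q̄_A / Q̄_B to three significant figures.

— Configuration A (ϕ=+64.6°):
cos h₀ = −tan(+64.6°) tan(-4.100°) = 0.1510, h₀ = 1.4193 rad.
Bracket: h₀ sin ϕ sin δ + cos ϕ cos δ sin h₀ = 1.4193×0.90334×-0.07150 + 0.42894×0.99744×0.98854 = -0.091671 + 0.422939 = 0.331268.
Q̄ = (S_0/π) × [bracket] = (1361/π) × 0.331268 = 143.51 W/m².
— Configuration B (ϕ=-54.2°):
cos h₀ = −tan(-54.2°) tan(-9.400°) = -0.2295, h₀ = 1.8024 rad.
Bracket: h₀ sin ϕ sin δ + cos ϕ cos δ sin h₀ = 1.8024×-0.81106×-0.16333 + 0.58496×0.98657×0.97330 = 0.238765 + 0.561695 = 0.800460.
Q̄ = (S_0/π) × [bracket] = (1361/π) × 0.800460 = 346.78 W/m².
Ratio Q̄_A / Q̄_B = 143.51 / 346.78 = 0.4138.

Q̄_A / Q̄_B ≈ 0.414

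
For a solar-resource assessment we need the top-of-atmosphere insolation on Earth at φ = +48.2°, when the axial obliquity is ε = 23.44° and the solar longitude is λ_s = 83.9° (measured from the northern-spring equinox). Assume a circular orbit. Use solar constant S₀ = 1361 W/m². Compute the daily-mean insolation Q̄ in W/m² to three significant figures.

Solar declination: sin δ = sin ε · sin λ_s = sin 23.44° × sin 83.9° = 0.39554, so δ = +23.299°.
cos H₀ = −tan(+48.2°) tan(+23.299°) = -0.4817, H₀ = 2.0733 rad.
Bracket: H₀ sin φ sin δ + cos φ cos δ sin H₀ = 2.0733×0.74548×0.39554 + 0.66653×0.91845×0.87636 = 0.611348 + 0.536485 = 1.147833.
Q̄ = (S₀/π) × [bracket] = (1361/π) × 1.147833 = 497.3 W/m².

Q̄ ≈ 497 W/m²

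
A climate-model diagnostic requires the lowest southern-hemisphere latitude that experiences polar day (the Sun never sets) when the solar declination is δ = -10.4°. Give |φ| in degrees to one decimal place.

Polar day requires cos H₀ = −tan φ tan δ ≤ −1, i.e. tan φ tan δ ≥ 1.
The boundary is |tan φ| · |tan δ| = 1, so |φ| = 90° − |δ| = 90° − 10.4° = 79.6° in the southern hemisphere.

|φ| = 79.6°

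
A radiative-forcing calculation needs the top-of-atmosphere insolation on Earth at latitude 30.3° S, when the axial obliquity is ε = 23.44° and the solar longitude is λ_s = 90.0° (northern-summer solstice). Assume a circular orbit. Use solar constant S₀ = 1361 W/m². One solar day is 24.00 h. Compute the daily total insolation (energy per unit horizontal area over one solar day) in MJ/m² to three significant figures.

Solar declination: sin δ = sin ε · sin λ_s = sin 23.44° × sin 90.0° = 0.39779, so δ = +23.440°.
cos H₀ = −tan(-30.3°) tan(+23.440°) = 0.2534, H₀ = 1.3146 rad.
Bracket: H₀ sin φ sin δ + cos φ cos δ sin H₀ = 1.3146×-0.50453×0.39779 + 0.86340×0.91748×0.96737 = -0.263836 + 0.766304 = 0.502468.
Q̄ = (S₀/π) × [bracket] = (1361/π) × 0.502468 = 217.68 W/m².
Daily total = Q̄ × 24.00 h × 3600 s/h = 217.68 × 24.00 × 3600 / 10⁶ = 18.81 MJ/m².

18.8 MJ/m²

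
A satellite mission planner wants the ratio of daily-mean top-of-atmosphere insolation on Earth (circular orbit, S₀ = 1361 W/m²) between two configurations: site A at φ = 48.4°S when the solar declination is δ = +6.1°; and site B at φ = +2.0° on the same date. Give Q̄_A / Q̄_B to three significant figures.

Q̄_A / Q̄_B ≈ 0.540

— Configuration A (φ=-48.4°):
cos H₀ = −tan(-48.4°) tan(+6.100°) = 0.1204, H₀ = 1.4501 rad.
Bracket: H₀ sin φ sin δ + cos φ cos δ sin H₀ = 1.4501×-0.74780×0.10626 + 0.66393×0.99434×0.99273 = -0.115227 + 0.655373 = 0.540146.
Q̄ = (S₀/π) × [bracket] = (1361/π) × 0.540146 = 234.00 W/m².
— Configuration B (φ=+2.0°):
cos H₀ = −tan(+2.0°) tan(+6.100°) = -0.0037, H₀ = 1.5745 rad.
Bracket: H₀ sin φ sin δ + cos φ cos δ sin H₀ = 1.5745×0.03490×0.10626 + 0.99939×0.99434×0.99999 = 0.005839 + 0.993724 = 0.999563.
Q̄ = (S₀/π) × [bracket] = (1361/π) × 0.999563 = 433.03 W/m².
Ratio Q̄_A / Q̄_B = 234.00 / 433.03 = 0.5404.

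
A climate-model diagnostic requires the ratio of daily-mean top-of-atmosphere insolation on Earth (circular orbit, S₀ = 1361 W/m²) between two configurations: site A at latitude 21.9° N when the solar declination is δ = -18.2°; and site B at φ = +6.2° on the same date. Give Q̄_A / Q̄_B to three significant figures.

Q̄_A / Q̄_B ≈ 0.792

— Configuration A (φ=+21.9°):
cos H₀ = −tan(+21.9°) tan(-18.200°) = 0.1322, H₀ = 1.4382 rad.
Bracket: H₀ sin φ sin δ + cos φ cos δ sin H₀ = 1.4382×0.37299×-0.31233 + 0.92784×0.94997×0.99123 = -0.167544 + 0.873690 = 0.706146.
Q̄ = (S₀/π) × [bracket] = (1361/π) × 0.706146 = 305.92 W/m².
— Configuration B (φ=+6.2°):
cos H₀ = −tan(+6.2°) tan(-18.200°) = 0.0357, H₀ = 1.5351 rad.
Bracket: H₀ sin φ sin δ + cos φ cos δ sin H₀ = 1.5351×0.10800×-0.31233 + 0.99415×0.94997×0.99936 = -0.051781 + 0.943808 = 0.892027.
Q̄ = (S₀/π) × [bracket] = (1361/π) × 0.892027 = 386.44 W/m².
Ratio Q̄_A / Q̄_B = 305.92 / 386.44 = 0.7916.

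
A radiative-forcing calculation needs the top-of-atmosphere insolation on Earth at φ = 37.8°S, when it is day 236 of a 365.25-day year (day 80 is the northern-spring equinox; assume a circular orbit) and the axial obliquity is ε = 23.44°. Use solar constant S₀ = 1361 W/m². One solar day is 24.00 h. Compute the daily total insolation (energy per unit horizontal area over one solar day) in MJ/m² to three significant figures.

Solar longitude: λ_s = 360° × (236 − 80)/365.25 = 153.758°.
sin δ = sin 23.44° × sin 153.758° = 0.17589, so δ = +10.130°.
cos H₀ = −tan(-37.8°) tan(+10.130°) = 0.1386, H₀ = 1.4318 rad.
Bracket: H₀ sin φ sin δ + cos φ cos δ sin H₀ = 1.4318×-0.61291×0.17589 + 0.79016×0.98441×0.99035 = -0.154355 + 0.770335 = 0.615980.
Q̄ = (S₀/π) × [bracket] = (1361/π) × 0.615980 = 266.85 W/m².
Daily total = Q̄ × 24.00 h × 3600 s/h = 266.85 × 24.00 × 3600 / 10⁶ = 23.06 MJ/m².

23.1 MJ/m²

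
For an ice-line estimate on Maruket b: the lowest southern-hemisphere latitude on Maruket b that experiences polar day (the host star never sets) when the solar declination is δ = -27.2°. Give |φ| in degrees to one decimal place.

|φ| = 62.8°

Polar day requires cos H₀ = −tan φ tan δ ≤ −1, i.e. tan φ tan δ ≥ 1.
The boundary is |tan φ| · |tan δ| = 1, so |φ| = 90° − |δ| = 90° − 27.2° = 62.8° in the southern hemisphere.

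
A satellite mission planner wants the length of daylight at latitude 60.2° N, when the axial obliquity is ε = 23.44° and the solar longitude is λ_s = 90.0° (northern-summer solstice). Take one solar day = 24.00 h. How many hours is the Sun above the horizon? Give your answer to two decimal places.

Solar declination: sin δ = sin ε · sin λ_s = sin 23.44° × sin 90.0° = 0.39779, so δ = +23.440°.
cos H₀ = −tan φ · tan δ = −tan(+60.2°) × tan(+23.440°) = -0.7571, so H₀ = 2.4296 rad = 139.20°.
Daylight = 2H₀/(2π) × 24.00 h = (2.4296/π) × 24.00 = 18.56 h.

18.56 h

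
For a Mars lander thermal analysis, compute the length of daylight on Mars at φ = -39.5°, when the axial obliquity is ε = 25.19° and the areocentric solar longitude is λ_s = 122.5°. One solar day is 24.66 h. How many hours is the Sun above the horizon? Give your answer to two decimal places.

sin δ = sin 25.19° × sin 122.5° = 0.35897, so δ = +21.037°.
cos H₀ = −tan φ · tan δ = −tan(-39.5°) × tan(+21.037°) = 0.3170, so H₀ = 1.2482 rad = 71.52°.
Daylight = 2H₀/(2π) × 24.66 h = (1.2482/π) × 24.66 = 9.80 h.

9.80 h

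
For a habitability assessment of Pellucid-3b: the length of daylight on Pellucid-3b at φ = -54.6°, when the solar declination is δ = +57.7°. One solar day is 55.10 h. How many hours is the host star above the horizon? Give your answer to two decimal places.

0.00 h

cos H₀ = −tan φ · tan δ = 2.2259 ≥ 1, so the host star never rises (polar night) and H₀ = 0.
Daylight = 2H₀/(2π) × 55.10 h = (0.0000/π) × 55.10 = 0.00 h.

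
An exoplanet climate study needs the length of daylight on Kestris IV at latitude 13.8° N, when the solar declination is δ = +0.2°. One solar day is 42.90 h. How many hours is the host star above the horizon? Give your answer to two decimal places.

21.46 h

cos H₀ = −tan φ · tan δ = −tan(+13.8°) × tan(+0.200°) = -0.0009, so H₀ = 1.5717 rad = 90.05°.
Daylight = 2H₀/(2π) × 42.90 h = (1.5717/π) × 42.90 = 21.46 h.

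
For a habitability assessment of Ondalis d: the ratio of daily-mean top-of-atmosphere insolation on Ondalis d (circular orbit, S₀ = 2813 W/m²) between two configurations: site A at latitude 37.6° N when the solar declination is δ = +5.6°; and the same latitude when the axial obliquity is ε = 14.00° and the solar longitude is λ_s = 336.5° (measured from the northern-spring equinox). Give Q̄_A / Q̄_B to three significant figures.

Q̄_A / Q̄_B ≈ 1.27

— Configuration A (φ=+37.6°):
cos H₀ = −tan(+37.6°) tan(+5.600°) = -0.0755, H₀ = 1.6464 rad.
Bracket: H₀ sin φ sin δ + cos φ cos δ sin H₀ = 1.6464×0.61015×0.09758 + 0.79229×0.99523×0.99715 = 0.098024 + 0.786264 = 0.884288.
Q̄ = (S₀/π) × [bracket] = (2813/π) × 0.884288 = 791.80 W/m².
— Configuration B (φ=+37.6°):
Solar declination: sin δ = sin ε · sin λ_s = sin 14.00° × sin 336.5° = -0.09647, so δ = -5.536°.
cos H₀ = −tan(+37.6°) tan(-5.536°) = 0.0746, H₀ = 1.4961 rad.
Bracket: H₀ sin φ sin δ + cos φ cos δ sin H₀ = 1.4961×0.61015×-0.09647 + 0.79229×0.99534×0.99721 = -0.088062 + 0.786398 = 0.698336.
Q̄ = (S₀/π) × [bracket] = (2813/π) × 0.698336 = 625.29 W/m².
Ratio Q̄_A / Q̄_B = 791.80 / 625.29 = 1.266.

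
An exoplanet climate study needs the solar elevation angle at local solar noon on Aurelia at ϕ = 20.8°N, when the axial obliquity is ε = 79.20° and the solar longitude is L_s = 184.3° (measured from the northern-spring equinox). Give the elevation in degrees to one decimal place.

65.0°

Solar declination: sin δ = sin ε · sin L_s = sin 79.20° × sin 184.3° = -0.07365, so δ = -4.224°.
At local noon the hour angle is zero, so the zenith angle equals |ϕ − δ| = |+20.8° − (-4.224°)| = 25.024°.
Elevation = 90° − 25.024° = 65.0°.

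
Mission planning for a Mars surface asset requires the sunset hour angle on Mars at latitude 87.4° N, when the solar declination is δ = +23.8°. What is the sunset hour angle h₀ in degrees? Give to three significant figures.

h₀ = 180°

Sunrise equation: cos h₀ = −tan ϕ · tan δ = -9.7127 ≤ −1, so the Sun never sets (polar day) and h₀ = π.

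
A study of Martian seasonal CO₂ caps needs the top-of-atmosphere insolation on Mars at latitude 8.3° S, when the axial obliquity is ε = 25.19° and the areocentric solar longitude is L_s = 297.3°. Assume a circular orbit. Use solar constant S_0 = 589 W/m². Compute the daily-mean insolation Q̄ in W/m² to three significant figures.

sin δ = sin 25.19° × sin 297.3° = -0.37821, so δ = -22.223°.
cos h₀ = −tan(-8.3°) tan(-22.223°) = -0.0596, h₀ = 1.6304 rad.
Bracket: h₀ sin ϕ sin δ + cos ϕ cos δ sin h₀ = 1.6304×-0.14436×-0.37821 + 0.98953×0.92572×0.99822 = 0.089017 + 0.914397 = 1.003414.
Q̄ = (S_0/π) × [bracket] = (589/π) × 1.003414 = 188.1 W/m².

Q̄ ≈ 188 W/m²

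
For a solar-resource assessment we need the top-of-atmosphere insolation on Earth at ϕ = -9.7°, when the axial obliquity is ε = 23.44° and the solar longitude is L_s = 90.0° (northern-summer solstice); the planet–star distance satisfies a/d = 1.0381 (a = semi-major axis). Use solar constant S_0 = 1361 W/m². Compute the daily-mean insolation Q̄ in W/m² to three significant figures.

Solar declination: sin δ = sin ε · sin L_s = sin 23.44° × sin 90.0° = 0.39779, so δ = +23.440°.
cos h₀ = −tan(-9.7°) tan(+23.440°) = 0.0741, h₀ = 1.4966 rad.
Bracket: h₀ sin ϕ sin δ + cos ϕ cos δ sin h₀ = 1.4966×-0.16849×0.39779 + 0.98570×0.91748×0.99725 = -0.100308 + 0.901873 = 0.801565.
Inverse-square distance factor (a/d)² = 1.0381² = 1.077652.
Q̄ = (S_0/π) × 1.077652 × [bracket] = (1361/π) × 1.077652 × 0.801565 = 374.2 W/m².

Q̄ ≈ 374 W/m²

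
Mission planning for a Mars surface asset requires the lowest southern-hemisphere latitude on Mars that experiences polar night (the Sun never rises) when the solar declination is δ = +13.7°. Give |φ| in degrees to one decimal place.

Polar night requires cos H₀ = −tan φ tan δ ≥ 1, i.e. tan φ tan δ ≤ −1.
The boundary is |tan φ| · |tan δ| = 1, so |φ| = 90° − |δ| = 90° − 13.7° = 76.3° in the southern hemisphere.

|φ| = 76.3°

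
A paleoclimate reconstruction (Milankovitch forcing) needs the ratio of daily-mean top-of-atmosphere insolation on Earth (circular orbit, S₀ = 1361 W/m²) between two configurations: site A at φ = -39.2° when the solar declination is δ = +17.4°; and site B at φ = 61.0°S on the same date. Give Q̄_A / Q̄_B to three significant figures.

— Configuration A (φ=-39.2°):
cos H₀ = −tan(-39.2°) tan(+17.400°) = 0.2556, H₀ = 1.3123 rad.
Bracket: H₀ sin φ sin δ + cos φ cos δ sin H₀ = 1.3123×-0.63203×0.29904 + 0.77494×0.95424×0.96679 = -0.248028 + 0.714921 = 0.466893.
Q̄ = (S₀/π) × [bracket] = (1361/π) × 0.466893 = 202.27 W/m².
— Configuration B (φ=-61.0°):
cos H₀ = −tan(-61.0°) tan(+17.400°) = 0.5654, H₀ = 0.9699 rad.
Bracket: H₀ sin φ sin δ + cos φ cos δ sin H₀ = 0.9699×-0.87462×0.29904 + 0.48481×0.95424×0.82485 = -0.253674 + 0.381596 = 0.127922.
Q̄ = (S₀/π) × [bracket] = (1361/π) × 0.127922 = 55.418 W/m².
Ratio Q̄_A / Q̄_B = 202.27 / 55.418 = 3.650.

Q̄_A / Q̄_B ≈ 3.65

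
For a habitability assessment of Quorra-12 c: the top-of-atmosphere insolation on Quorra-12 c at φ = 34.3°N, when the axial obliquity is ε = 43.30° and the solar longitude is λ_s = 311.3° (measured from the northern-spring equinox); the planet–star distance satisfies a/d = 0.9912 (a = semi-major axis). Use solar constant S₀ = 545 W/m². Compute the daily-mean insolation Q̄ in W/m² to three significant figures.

Solar declination: sin δ = sin ε · sin λ_s = sin 43.30° × sin 311.3° = -0.51523, so δ = -31.013°.
cos H₀ = −tan(+34.3°) tan(-31.013°) = 0.4101, H₀ = 1.1482 rad.
Bracket: H₀ sin φ sin δ + cos φ cos δ sin H₀ = 1.1482×0.56353×-0.51523 + 0.82610×0.85705×0.91205 = -0.333377 + 0.645740 = 0.312363.
Inverse-square distance factor (a/d)² = 0.9912² = 0.982477.
Q̄ = (S₀/π) × 0.982477 × [bracket] = (545/π) × 0.982477 × 0.312363 = 53.24 W/m².

Q̄ ≈ 53.2 W/m²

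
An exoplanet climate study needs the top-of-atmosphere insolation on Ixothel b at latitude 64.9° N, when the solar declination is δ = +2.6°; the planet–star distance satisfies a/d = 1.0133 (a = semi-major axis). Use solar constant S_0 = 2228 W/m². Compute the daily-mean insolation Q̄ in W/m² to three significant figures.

cos h₀ = −tan(+64.9°) tan(+2.600°) = -0.0969, h₀ = 1.6679 rad.
Bracket: h₀ sin ϕ sin δ + cos ϕ cos δ sin h₀ = 1.6679×0.90557×0.04536 + 0.42420×0.99897×0.99529 = 0.068512 + 0.421767 = 0.490279.
Inverse-square distance factor (a/d)² = 1.0133² = 1.026777.
Q̄ = (S_0/π) × 1.026777 × [bracket] = (2228/π) × 1.026777 × 0.490279 = 357.0 W/m².

Q̄ ≈ 357 W/m²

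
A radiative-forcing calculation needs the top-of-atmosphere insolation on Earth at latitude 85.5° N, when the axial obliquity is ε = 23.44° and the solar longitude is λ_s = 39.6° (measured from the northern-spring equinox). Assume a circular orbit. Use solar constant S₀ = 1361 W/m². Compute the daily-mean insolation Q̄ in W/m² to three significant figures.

Q̄ ≈ 344 W/m²

Solar declination: sin δ = sin ε · sin λ_s = sin 23.44° × sin 39.6° = 0.25356, so δ = +14.688°.
cos H₀ = −tan(+85.5°) tan(+14.688°) = -3.3306 ≤ −1 ⇒ polar day, H₀ = π.
Bracket: H₀ sin φ sin δ + cos φ cos δ sin H₀ = 3.1416×0.99692×0.25356 + 0.07846×0.96732×0.00000 = 0.794131 + 0.000000 = 0.794131.
Q̄ = (S₀/π) × [bracket] = (1361/π) × 0.794131 = 344.0 W/m².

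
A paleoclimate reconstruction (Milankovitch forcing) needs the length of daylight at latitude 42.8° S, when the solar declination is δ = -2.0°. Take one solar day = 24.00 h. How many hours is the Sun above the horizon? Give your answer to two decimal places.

12.25 h

cos H₀ = −tan φ · tan δ = −tan(-42.8°) × tan(-2.000°) = -0.0323, so H₀ = 1.6031 rad = 91.85°.
Daylight = 2H₀/(2π) × 24.00 h = (1.6031/π) × 24.00 = 12.25 h.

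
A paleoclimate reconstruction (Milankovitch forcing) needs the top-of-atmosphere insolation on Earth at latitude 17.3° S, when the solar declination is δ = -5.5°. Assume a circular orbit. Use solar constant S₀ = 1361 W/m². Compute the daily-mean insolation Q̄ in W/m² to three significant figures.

Q̄ ≈ 431 W/m²

cos H₀ = −tan(-17.3°) tan(-5.500°) = -0.0300, H₀ = 1.6008 rad.
Bracket: H₀ sin φ sin δ + cos φ cos δ sin H₀ = 1.6008×-0.29737×-0.09585 + 0.95476×0.99540×0.99955 = 0.045627 + 0.949940 = 0.995567.
Q̄ = (S₀/π) × [bracket] = (1361/π) × 0.995567 = 431.3 W/m².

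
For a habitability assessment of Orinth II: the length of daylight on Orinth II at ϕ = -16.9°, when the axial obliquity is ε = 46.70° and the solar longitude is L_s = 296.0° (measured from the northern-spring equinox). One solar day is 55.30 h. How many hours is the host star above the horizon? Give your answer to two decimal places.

Solar declination: sin δ = sin ε · sin L_s = sin 46.70° × sin 296.0° = -0.65412, so δ = -40.853°.
cos h₀ = −tan ϕ · tan δ = −tan(-16.9°) × tan(-40.853°) = -0.2627, so h₀ = 1.8367 rad = 105.23°.
Daylight = 2h₀/(2π) × 55.30 h = (1.8367/π) × 55.30 = 32.33 h.

32.33 h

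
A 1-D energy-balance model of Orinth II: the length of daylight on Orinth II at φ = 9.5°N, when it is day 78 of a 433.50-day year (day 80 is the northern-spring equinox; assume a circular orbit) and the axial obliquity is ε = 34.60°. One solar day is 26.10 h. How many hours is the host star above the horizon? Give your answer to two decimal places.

13.03 h

Solar longitude: λ_s = 360° × (78 − 80)/433.50 = -1.661°, i.e. -1.661° + 360° = 358.339°.
sin δ = sin 34.60° × sin 358.339° = -0.01646, so δ = -0.943°.
cos H₀ = −tan φ · tan δ = −tan(+9.5°) × tan(-0.943°) = 0.0028, so H₀ = 1.5680 rad = 89.84°.
Daylight = 2H₀/(2π) × 26.10 h = (1.5680/π) × 26.10 = 13.03 h.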